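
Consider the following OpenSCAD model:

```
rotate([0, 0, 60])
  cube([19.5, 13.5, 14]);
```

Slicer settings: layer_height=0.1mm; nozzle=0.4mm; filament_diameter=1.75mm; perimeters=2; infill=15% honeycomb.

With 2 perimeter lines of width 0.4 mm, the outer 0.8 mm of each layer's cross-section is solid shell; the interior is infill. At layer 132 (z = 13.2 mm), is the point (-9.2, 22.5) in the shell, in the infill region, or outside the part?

At z = 13.2 mm: the cube (footprint 19.5×13.5) is included at this height; (whole slice rotated 60° about Z — lengths, areas and connectivity unchanged). Overall, the cross-section is a single solid region. Undo the 60° rotation: the query point maps to (14.886, 19.217) in the un-rotated model frame. The nearest boundary edge runs (19.50, 13.50)→(0.00, 13.50); distance from the point to it = 5.72 mm. The point is not inside any of the regions above, so it lies outside the cross-section (5.72 mm from the nearest boundary).

outside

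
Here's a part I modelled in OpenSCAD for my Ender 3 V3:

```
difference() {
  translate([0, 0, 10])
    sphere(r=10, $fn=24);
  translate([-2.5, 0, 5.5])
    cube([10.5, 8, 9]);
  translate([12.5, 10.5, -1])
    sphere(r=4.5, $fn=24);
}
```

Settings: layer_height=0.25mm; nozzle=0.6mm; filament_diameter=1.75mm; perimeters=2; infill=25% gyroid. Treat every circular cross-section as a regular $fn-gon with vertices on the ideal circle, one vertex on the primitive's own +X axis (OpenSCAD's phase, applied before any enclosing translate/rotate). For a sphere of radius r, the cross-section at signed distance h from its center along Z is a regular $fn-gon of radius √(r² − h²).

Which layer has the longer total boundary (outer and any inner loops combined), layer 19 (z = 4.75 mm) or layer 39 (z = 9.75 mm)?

layer 39 (z = 9.75 mm)

Layer 19 (z = 4.75): the r=10 sphere slices to a regular 24-gon of circumradius 8.511 (√(r²−h²) with h=5.25 from center) (perimeter = 2·24·8.511·sin(180°/24) = 53.32 mm); the cube at (-2.5, 0) does not reach this height (z outside [5.5, 14.5]); the sphere at (12.5, 10.5) does not reach this height (|z−center|=5.750 > r=4.5); Subtracting the remaining from the first: none of the subtracted shapes is present at this height, so the r=10 sphere is unchanged — boundary = 53.32 mm. So its perimeter = 53.32 mm. Layer 39 (z = 9.75): the r=10 sphere contributes a regular 24-gon of circumradius √(10²−0.25²) = 9.997 (perimeter = 2·24·9.997·sin(180°/24) = 62.63 mm); the 10.5×8 cube at (-2.5, 0) contributes its full rectangle (perimeter 37.00 mm); the sphere at (12.5, 10.5) is absent (|z−center|=10.750 > r=4.5); Subtracting the remaining from the first: starting from the r=10 sphere, the 10.5×8 cube at (-2.5, 0) partially overlaps it — only the 82.00 mm² overlap (of its 84.00 mm²) is removed, clipping the outline — boundary = 92.28 mm. So its perimeter = 92.28 mm. Layer 39 is larger (92.28 vs 53.32 mm).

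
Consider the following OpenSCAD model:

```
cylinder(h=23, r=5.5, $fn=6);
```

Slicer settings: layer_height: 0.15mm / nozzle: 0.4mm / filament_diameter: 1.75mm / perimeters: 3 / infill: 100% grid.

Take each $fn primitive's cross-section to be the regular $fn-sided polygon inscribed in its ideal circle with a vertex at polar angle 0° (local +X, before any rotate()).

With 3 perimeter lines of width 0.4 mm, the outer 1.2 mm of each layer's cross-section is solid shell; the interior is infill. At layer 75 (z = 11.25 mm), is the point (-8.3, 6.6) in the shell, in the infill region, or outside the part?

outside

At z = 11.25 mm: the r=5.5 cylinder gives a regular 6-gon of circumradius 5.5 (constant along its height). Overall, the cross-section is a single solid region. The nearest boundary edge runs (-2.75, 4.76)→(-5.50, 0.00); distance from the point to it = 5.72 mm. The point is not inside any of the regions above, so it lies outside the cross-section (5.72 mm from the nearest boundary).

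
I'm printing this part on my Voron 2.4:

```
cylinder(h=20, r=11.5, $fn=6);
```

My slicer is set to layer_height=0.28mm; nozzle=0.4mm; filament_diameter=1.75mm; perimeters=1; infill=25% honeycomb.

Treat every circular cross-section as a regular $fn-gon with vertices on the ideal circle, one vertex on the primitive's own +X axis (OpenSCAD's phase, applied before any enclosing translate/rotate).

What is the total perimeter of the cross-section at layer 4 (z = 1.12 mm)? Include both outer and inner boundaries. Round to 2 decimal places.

69.00 mm

At z = 1.12 mm: the cylinder: section is a regular 6-gon, circumradius r=11.5 (perimeter = 2·6·11.500·sin(180°/6) = 69.00 mm). Overall, the cross-section is a single solid region. Total boundary length (outer) = 69.00 mm.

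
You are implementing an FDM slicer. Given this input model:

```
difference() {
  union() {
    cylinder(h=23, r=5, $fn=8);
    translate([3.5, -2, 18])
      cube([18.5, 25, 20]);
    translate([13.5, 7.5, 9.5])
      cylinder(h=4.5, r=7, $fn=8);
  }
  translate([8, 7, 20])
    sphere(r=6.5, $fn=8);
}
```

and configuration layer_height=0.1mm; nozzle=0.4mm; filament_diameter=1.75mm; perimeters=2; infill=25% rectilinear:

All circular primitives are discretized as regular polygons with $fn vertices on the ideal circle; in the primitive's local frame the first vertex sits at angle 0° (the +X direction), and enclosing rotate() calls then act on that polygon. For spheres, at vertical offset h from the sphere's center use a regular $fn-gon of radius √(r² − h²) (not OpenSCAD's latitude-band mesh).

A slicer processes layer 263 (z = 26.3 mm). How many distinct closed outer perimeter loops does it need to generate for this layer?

1

At z = 26.3 mm: the cylinder is absent (z outside [0, 23]); the cube at (3.5, -2) (footprint 18.5×25) is included at this height; the cylinder at (13.5, 7.5) is not intersected at this z (z outside [9.5, 14]); Taking the union: only the 18.5×25 cube at (3.5, -2) is present, so the union is just that shape — 1 connected region; the r=6.5 sphere at (8, 7) contributes a regular 8-gon of circumradius √(6.5²−6.3²) = 1.600; Subtracting the remaining from the first: starting from the result so far, the r=6.5 sphere at (8, 7) lies wholly inside it (removes its full 7.24 mm² and its 9.80 mm outline becomes a hole wall) — 1 connected region with 1 hole. The result has 1 disconnected region.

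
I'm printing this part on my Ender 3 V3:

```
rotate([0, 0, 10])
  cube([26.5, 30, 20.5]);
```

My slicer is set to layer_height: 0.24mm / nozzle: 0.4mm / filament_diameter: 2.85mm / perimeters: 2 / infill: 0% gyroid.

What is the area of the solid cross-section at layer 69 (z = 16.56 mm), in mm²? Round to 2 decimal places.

At z = 16.56 mm: the cube is present — its section is the full 26.5×30 rectangle (area 795.00 mm²); (rotated 10° about Z; rotation is an isometry so areas/perimeters/island counts are preserved). Overall, the cross-section is a single solid region. Net area = 795.00 mm².

795.00 mm²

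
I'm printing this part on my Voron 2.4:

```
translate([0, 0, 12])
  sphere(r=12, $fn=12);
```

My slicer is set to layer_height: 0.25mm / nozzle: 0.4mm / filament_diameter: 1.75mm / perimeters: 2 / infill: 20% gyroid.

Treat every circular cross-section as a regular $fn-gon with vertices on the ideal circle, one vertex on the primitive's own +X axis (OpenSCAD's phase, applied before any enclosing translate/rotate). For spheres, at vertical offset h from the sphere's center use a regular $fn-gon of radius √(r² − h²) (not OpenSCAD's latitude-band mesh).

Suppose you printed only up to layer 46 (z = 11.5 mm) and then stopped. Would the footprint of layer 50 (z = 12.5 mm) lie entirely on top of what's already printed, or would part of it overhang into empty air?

Compare the two slices. At z = 11.5: the sphere: section is a regular 12-gon, circumradius = √(r²−h²) = √(12²−0.5²) = 11.990 (area = (12/2)·11.990²·sin(360°/12) = 431.25 mm²). At z = 12.5: the r=12 sphere contributes a regular 12-gon of circumradius √(12²−0.5²) = 11.990 (area = (12/2)·11.990²·sin(360°/12) = 431.25 mm²). Checking containment: the cross-section at z = 12.5 is a subset of the cross-section at z = 11.5.

entirely on top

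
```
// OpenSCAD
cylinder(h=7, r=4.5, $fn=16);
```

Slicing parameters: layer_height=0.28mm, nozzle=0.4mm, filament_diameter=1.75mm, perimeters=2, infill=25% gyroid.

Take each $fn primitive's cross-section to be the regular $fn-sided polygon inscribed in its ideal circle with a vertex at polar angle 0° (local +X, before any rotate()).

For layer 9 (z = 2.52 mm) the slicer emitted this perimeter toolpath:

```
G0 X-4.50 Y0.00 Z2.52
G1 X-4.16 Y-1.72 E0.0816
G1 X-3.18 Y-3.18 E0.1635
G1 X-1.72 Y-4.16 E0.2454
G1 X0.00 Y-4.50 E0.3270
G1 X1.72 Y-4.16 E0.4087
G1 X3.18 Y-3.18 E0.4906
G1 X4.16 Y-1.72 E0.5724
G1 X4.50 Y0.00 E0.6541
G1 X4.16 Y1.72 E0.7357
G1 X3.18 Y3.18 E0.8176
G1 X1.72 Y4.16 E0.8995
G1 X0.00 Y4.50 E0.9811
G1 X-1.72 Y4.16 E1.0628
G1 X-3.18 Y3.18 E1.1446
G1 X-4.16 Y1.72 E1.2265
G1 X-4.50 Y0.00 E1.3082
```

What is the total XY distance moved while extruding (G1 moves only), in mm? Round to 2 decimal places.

Sum the Euclidean lengths of each G1 segment: total = 28.09 mm.

28.09 mm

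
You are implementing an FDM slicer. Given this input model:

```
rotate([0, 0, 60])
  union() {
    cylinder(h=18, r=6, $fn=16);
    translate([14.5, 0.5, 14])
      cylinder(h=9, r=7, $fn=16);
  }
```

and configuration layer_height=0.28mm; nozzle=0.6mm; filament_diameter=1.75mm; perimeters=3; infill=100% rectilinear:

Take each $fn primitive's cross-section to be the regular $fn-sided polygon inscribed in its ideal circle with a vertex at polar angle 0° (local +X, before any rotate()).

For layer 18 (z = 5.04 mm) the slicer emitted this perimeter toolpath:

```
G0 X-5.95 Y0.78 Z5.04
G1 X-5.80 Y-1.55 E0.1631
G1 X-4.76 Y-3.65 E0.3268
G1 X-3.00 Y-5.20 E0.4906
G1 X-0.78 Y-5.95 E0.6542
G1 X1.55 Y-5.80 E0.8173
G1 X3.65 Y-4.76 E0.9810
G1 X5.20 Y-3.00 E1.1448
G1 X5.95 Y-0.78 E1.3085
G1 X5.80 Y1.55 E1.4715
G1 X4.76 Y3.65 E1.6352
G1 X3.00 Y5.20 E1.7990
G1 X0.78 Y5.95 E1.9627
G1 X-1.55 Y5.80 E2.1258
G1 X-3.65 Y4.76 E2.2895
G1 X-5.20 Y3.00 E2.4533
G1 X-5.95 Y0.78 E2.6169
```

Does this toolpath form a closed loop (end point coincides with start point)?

Start point (G0): (-5.95, 0.78). End point (last G1): the path returns to the start — closed.

yes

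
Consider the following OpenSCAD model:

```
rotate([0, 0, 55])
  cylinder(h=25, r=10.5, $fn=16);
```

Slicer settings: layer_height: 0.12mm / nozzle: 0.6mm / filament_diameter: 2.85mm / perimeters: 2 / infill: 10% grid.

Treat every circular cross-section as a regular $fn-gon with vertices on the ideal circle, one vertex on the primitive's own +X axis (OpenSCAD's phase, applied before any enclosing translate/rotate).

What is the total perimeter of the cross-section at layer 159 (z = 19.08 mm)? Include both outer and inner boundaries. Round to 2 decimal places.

65.55 mm

At z = 19.08 mm: the r=10.5 cylinder gives a regular 16-gon of circumradius 10.5 (constant along its height) (perimeter = 2·16·10.500·sin(180°/16) = 65.55 mm); (whole slice rotated 55° about Z — lengths, areas and connectivity unchanged). Overall, the cross-section is a single solid region. Total boundary length (outer) = 65.55 mm.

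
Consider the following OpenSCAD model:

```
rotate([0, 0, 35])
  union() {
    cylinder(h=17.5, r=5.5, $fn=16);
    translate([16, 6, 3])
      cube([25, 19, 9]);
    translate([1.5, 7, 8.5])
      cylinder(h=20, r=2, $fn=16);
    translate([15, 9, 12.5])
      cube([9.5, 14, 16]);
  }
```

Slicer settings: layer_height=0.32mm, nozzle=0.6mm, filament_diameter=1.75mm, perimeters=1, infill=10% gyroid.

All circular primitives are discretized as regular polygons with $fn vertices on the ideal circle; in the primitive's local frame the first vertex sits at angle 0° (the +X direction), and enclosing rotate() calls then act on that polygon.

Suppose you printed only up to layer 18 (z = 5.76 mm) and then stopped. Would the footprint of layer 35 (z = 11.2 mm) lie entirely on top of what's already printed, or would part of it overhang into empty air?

Compare the two slices. At z = 5.76: the r=5.5 cylinder gives a regular 16-gon of circumradius 5.5 (constant along its height) (area = (16/2)·5.500²·sin(360°/16) = 92.61 mm²); the cube at (16, 6) is present — its section is the full 25×19 rectangle (area 475.00 mm²); the cylinder at (1.5, 7) is not intersected at this z (z outside [8.5, 28.5]); the cube at (15, 9) does not reach this height (z outside [12.5, 28.5]); Taking the union: the 2 present regions are separate (no shared area or edge), so areas and boundary lengths simply add and each stays a separate island — area = 567.61 mm²; (whole slice rotated 35° about Z — lengths, areas and connectivity unchanged). At z = 11.2: the cylinder: section is a regular 16-gon, circumradius r=5.5 (area = (16/2)·5.500²·sin(360°/16) = 92.61 mm²); the 25×19 cube at (16, 6) contributes its full rectangle (area 475.00 mm²); the r=2 cylinder at (1.5, 7) contributes a regular 16-gon of circumradius 2 (area = (16/2)·2.000²·sin(360°/16) = 12.25 mm²); the cube at (15, 9) is absent (z outside [12.5, 28.5]); Taking the union: the regions partially overlap — summed areas 579.86 mm² minus the doubly-counted overlap 0.25 mm² gives 579.61 mm² — area = 579.61 mm²; (rotated 35° about Z; rotation is an isometry so areas/perimeters/island counts are preserved). Checking containment: at z = 11.2 the cross-section extends beyond the z = 5.76 cross-section by about 12.00 mm².

part overhangs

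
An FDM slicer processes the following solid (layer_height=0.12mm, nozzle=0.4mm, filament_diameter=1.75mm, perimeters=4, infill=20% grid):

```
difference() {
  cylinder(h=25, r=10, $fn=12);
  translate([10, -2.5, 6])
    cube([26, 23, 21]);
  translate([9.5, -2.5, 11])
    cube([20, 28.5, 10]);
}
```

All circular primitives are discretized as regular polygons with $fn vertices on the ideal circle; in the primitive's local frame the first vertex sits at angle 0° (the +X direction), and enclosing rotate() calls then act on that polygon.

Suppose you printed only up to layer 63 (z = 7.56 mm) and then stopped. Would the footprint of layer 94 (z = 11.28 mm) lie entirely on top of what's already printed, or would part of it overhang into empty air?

entirely on top

Compare the two slices. At z = 7.56: the r=10 cylinder gives a regular 12-gon of circumradius 10 (constant along its height) (area = (12/2)·10.000²·sin(360°/12) = 300.00 mm²); the cube at (10, -2.5) (footprint 26×23) is included at this height (area 598.00 mm²); the cube at (9.5, -2.5) does not reach this height (z outside [11, 21]); After the difference (first − rest): starting from the r=10 cylinder (300.00 mm²), the 26×23 cube at (10, -2.5) misses the remaining region (no effect) — area = 300.00 mm². At z = 11.28: the r=10 cylinder gives a regular 12-gon of circumradius 10 (constant along its height) (area = (12/2)·10.000²·sin(360°/12) = 300.00 mm²); the cube at (10, -2.5) (footprint 26×23) is included at this height (area 598.00 mm²); the cube at (9.5, -2.5) (footprint 20×28.5) is included at this height (area 570.00 mm²); Subtracting the remaining from the first: starting from the r=10 cylinder (300.00 mm²), the 26×23 cube at (10, -2.5) misses the remaining region (no effect); the 20×28.5 cube at (9.5, -2.5) partially overlaps it — only the 0.93 mm² overlap (of its 570.00 mm²) is removed, clipping the outline — area = 299.07 mm². Checking containment: the cross-section at z = 11.28 is a subset of the cross-section at z = 7.56.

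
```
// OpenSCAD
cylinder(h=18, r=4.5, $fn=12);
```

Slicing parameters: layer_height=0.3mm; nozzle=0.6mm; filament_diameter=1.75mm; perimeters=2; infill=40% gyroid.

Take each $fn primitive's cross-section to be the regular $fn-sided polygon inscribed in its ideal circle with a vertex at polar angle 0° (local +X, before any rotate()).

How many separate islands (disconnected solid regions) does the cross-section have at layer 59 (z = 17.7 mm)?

At z = 17.7 mm: the r=4.5 cylinder contributes a regular 12-gon of circumradius 4.5. Overall, the cross-section is a single solid region. Island count = 1.

1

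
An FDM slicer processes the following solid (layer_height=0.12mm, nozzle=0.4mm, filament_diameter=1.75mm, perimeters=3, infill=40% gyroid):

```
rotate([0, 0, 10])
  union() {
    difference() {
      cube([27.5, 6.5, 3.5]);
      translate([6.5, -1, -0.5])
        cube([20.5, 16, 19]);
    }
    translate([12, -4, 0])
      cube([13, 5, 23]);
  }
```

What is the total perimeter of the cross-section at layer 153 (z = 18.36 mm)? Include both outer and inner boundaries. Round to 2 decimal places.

At z = 18.36 mm: the cube is not intersected at this z (z outside [0, 3.5]); the cube at (6.5, -1) is present — its section is the full 20.5×16 rectangle (perimeter 73.00 mm); Taking the first minus the rest: the first operand is absent here, so nothing remains; the cube at (12, -4) is present — its section is the full 13×5 rectangle (perimeter 36.00 mm); Combining (union): only the 13×5 cube at (12, -4) is present, so the union is just that shape — boundary = 36.00 mm; (rotated 10° about Z; rotation is an isometry so areas/perimeters/island counts are preserved). Overall, the cross-section is a single solid region. Total boundary length (outer) = 36.00 mm.

36.00 mm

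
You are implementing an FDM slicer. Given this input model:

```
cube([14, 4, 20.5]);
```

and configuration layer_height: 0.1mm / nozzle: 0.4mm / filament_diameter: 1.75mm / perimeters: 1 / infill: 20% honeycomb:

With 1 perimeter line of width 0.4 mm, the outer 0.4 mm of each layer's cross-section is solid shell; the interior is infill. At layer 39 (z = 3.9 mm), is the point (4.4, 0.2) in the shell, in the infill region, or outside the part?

At z = 3.9 mm: the cube (footprint 14×4) is included at this height. Overall, the cross-section is a single solid region. The nearest boundary edge runs (0.00, 0.00)→(14.00, 0.00); distance from the point to it = 0.20 mm. The point is inside the cross-section, 0.20 mm from the nearest boundary — within the 0.4 mm shell band (1 × 0.4).

shell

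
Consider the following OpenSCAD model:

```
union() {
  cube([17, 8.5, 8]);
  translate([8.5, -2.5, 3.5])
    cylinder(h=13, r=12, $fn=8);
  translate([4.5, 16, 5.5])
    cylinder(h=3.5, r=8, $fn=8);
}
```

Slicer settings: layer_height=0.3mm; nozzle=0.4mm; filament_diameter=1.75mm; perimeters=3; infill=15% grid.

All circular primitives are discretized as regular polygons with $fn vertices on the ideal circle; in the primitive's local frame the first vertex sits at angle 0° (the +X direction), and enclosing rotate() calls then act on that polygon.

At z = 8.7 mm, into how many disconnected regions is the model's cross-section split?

At z = 8.7 mm: the cube is not intersected at this z (z outside [0, 8]); the r=12 cylinder at (8.5, -2.5) gives a regular 8-gon of circumradius 12 (constant along its height); the r=8 cylinder at (4.5, 16) contributes a regular 8-gon of circumradius 8; Combining (union): the 2 present regions are separate (no shared area or edge), so areas and boundary lengths simply add and each stays a separate island — 2 connected regions. The result has 2 disconnected regions.

2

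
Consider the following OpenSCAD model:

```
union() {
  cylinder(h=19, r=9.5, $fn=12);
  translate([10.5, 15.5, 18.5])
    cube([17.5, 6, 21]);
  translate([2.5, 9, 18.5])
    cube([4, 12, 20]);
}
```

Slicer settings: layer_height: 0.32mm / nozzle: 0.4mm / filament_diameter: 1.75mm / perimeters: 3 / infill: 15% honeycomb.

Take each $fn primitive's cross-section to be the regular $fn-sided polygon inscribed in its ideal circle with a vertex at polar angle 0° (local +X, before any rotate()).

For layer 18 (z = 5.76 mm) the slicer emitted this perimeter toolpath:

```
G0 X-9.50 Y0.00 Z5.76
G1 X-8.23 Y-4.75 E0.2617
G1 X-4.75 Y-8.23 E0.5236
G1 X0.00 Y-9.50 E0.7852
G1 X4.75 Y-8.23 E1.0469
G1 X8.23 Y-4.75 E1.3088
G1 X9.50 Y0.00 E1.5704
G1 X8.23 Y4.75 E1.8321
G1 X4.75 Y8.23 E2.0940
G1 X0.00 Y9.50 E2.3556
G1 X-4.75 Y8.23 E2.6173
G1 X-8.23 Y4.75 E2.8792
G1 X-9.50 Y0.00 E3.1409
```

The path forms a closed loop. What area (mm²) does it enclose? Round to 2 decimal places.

Apply the shoelace formula to the sequence of (X, Y) vertices; enclosed area = 270.84 mm².

270.84 mm²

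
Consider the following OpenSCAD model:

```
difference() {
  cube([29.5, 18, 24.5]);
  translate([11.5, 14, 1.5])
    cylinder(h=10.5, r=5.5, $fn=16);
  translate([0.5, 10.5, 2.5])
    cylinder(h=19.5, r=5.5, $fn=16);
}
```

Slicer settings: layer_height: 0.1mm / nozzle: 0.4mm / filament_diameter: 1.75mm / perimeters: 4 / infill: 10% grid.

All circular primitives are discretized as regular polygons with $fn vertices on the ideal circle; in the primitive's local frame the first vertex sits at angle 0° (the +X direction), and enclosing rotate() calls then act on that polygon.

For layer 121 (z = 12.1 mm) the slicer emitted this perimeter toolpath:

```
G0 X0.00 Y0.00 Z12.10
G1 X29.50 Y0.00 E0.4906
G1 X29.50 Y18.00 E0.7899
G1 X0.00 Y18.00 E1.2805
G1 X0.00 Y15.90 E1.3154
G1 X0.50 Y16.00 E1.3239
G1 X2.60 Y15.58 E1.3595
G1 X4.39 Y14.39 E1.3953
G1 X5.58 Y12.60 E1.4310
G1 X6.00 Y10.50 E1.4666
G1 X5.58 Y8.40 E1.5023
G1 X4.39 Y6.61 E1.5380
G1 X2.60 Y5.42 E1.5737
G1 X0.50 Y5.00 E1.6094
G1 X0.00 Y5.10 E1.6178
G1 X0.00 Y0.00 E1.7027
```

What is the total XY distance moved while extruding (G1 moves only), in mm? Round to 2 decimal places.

102.38 mm

Sum the Euclidean lengths of each G1 segment: total = 102.38 mm.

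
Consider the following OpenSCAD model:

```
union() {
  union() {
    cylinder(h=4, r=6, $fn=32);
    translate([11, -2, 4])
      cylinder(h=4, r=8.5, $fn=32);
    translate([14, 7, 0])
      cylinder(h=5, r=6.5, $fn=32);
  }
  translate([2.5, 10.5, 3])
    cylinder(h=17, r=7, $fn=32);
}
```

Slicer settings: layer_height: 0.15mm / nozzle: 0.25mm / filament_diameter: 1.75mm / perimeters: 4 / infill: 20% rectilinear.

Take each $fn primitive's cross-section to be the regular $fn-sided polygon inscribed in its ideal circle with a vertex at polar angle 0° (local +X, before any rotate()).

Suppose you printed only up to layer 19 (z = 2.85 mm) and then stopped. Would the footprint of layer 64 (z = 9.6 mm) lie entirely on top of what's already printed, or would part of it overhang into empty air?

Compare the two slices. At z = 2.85: the r=6 cylinder gives a regular 32-gon of circumradius 6 (constant along its height) (area = (32/2)·6.000²·sin(360°/32) = 112.37 mm²); the cylinder at (11, -2) is not intersected at this z (z outside [4, 8]); the r=6.5 cylinder at (14, 7) contributes a regular 32-gon of circumradius 6.5 (area = (32/2)·6.500²·sin(360°/32) = 131.88 mm²); Merging all regions: the 2 present regions are separate (no shared area or edge), so areas and boundary lengths simply add and each stays a separate island — area = 244.25 mm²; the cylinder at (2.5, 10.5) is not intersected at this z (z outside [3, 20]); Merging all regions: only that combined region is present, so the union is just that shape — area = 244.25 mm². At z = 9.6: the cylinder is not intersected at this z (z outside [0, 4]); the cylinder at (11, -2) does not reach this height (z outside [4, 8]); the cylinder at (14, 7) is not intersected at this z (z outside [0, 5]); Combining (union): nothing is present at this height; the r=7 cylinder at (2.5, 10.5) contributes a regular 32-gon of circumradius 7 (area = (32/2)·7.000²·sin(360°/32) = 152.95 mm²); Taking the union: only the r=7 cylinder at (2.5, 10.5) is present, so the union is just that shape — area = 152.95 mm². Checking containment: at z = 9.6 the cross-section extends beyond the z = 2.85 cross-section by about 136.61 mm².

part overhangs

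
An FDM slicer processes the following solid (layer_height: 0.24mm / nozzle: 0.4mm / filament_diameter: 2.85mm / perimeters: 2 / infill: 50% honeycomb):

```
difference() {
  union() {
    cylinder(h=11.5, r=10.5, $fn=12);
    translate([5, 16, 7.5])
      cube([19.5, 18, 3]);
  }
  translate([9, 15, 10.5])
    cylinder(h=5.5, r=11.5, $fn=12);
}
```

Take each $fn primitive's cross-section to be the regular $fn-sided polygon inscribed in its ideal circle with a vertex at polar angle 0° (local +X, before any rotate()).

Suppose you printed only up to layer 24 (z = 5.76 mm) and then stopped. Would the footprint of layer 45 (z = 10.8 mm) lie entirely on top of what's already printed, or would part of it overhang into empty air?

entirely on top

Compare the two slices. At z = 5.76: the r=10.5 cylinder contributes a regular 12-gon of circumradius 10.5 (area = (12/2)·10.500²·sin(360°/12) = 330.75 mm²); the cube at (5, 16) is absent (z outside [7.5, 10.5]); Taking the union: only the r=10.5 cylinder is present, so the union is just that shape — area = 330.75 mm²; the cylinder at (9, 15) does not reach this height (z outside [10.5, 16]); Subtracting the remaining from the first: none of the subtracted shapes is present at this height, so that combined region is unchanged — area = 330.75 mm². At z = 10.8: the r=10.5 cylinder contributes a regular 12-gon of circumradius 10.5 (area = (12/2)·10.500²·sin(360°/12) = 330.75 mm²); the cube at (5, 16) is absent (z outside [7.5, 10.5]); Merging all regions: only the r=10.5 cylinder is present, so the union is just that shape — area = 330.75 mm²; the r=11.5 cylinder at (9, 15) gives a regular 12-gon of circumradius 11.5 (constant along its height) (area = (12/2)·11.500²·sin(360°/12) = 396.75 mm²); Subtracting the remaining from the first: starting from the result so far (330.75 mm²), the r=11.5 cylinder at (9, 15) partially overlaps it — only the 34.48 mm² overlap (of its 396.75 mm²) is removed, clipping the outline — area = 296.27 mm². Checking containment: the cross-section at z = 10.8 is a subset of the cross-section at z = 5.76.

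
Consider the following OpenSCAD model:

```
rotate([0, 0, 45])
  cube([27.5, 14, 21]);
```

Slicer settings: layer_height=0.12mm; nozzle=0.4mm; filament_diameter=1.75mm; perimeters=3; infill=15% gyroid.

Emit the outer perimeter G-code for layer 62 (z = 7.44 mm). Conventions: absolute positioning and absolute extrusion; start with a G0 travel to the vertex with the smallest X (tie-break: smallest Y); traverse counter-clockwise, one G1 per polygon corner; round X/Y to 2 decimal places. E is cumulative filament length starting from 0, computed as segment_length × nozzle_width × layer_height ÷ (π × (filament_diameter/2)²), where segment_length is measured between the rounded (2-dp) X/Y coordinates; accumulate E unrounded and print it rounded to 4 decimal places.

G0 X-9.90 Y9.90 Z7.44
G1 X0.00 Y0.00 E0.2794
G1 X19.45 Y19.45 E0.8283
G1 X9.55 Y29.34 E1.1076
G1 X-9.90 Y9.90 E1.6564

At z = 7.44 mm: the cube is present — its section is the full 27.5×14 rectangle; (whole slice rotated 45° about Z — lengths, areas and connectivity unchanged). The outline is a single polygon with 4 vertices. Extrusion per mm of travel: 0.4 × 0.12 / (π × 0.875²) = 0.019956. Accumulating E over each segment gives final E = 1.6564.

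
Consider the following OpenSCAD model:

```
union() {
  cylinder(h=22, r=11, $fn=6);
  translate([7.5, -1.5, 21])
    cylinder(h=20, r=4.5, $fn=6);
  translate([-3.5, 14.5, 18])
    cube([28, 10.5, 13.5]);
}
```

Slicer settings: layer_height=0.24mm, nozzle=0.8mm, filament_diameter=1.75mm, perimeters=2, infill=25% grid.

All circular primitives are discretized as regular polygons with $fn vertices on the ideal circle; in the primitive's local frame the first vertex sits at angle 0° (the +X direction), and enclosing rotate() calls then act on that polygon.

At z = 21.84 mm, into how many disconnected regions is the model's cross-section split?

At z = 21.84 mm: the cylinder: section is a regular 6-gon, circumradius r=11; the r=4.5 cylinder at (7.5, -1.5) contributes a regular 6-gon of circumradius 4.5; the cube at (-3.5, 14.5) is present — its section is the full 28×10.5 rectangle; Taking the union: the regions partially overlap (shared area 43.52 mm²), so overlapping operands fuse into one piece — 2 connected regions. The result has 2 disconnected regions.

2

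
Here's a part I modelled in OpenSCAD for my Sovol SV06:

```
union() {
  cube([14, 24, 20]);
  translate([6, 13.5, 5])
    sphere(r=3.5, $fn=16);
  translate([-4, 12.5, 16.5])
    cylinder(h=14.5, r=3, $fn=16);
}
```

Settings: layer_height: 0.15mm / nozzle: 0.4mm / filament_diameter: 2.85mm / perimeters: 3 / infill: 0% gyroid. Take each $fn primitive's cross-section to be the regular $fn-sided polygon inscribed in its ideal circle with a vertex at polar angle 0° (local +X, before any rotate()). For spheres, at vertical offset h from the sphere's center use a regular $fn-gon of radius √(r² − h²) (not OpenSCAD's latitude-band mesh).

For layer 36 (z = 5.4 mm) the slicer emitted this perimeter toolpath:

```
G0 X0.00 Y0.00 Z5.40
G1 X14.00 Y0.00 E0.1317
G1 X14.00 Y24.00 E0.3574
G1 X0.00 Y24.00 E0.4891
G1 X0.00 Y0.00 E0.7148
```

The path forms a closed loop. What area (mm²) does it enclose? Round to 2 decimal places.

336.00 mm²

Apply the shoelace formula to the sequence of (X, Y) vertices; enclosed area = 336.00 mm².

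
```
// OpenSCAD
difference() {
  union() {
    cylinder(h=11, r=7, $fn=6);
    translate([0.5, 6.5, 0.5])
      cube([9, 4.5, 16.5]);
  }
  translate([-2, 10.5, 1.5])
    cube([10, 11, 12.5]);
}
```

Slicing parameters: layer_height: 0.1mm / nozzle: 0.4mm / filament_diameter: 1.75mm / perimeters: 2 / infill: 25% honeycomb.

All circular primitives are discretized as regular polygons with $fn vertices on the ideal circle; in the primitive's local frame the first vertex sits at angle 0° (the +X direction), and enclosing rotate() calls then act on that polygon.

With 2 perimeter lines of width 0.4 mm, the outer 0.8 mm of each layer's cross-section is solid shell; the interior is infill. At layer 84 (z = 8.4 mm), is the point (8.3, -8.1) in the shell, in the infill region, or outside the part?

At z = 8.4 mm: the cylinder: section is a regular 6-gon, circumradius r=7; the cube at (0.5, 6.5) is present — its section is the full 9×4.5 rectangle; Combining (union): the 2 present regions are separate (no shared area or edge), so areas and boundary lengths simply add and each stays a separate island — 2 connected regions; the cube at (-2, 10.5) is present — its section is the full 10×11 rectangle; Taking the first minus the rest: starting from that combined region, the 10×11 cube at (-2, 10.5) partially overlaps it — only the 3.75 mm² overlap (of its 110.00 mm²) is removed, clipping the outline — 2 connected regions. Overall, the cross-section has 2 separate islands. The nearest boundary edge runs (7.00, 0.00)→(3.50, -6.06); distance from the point to it = 5.18 mm. The point is not inside any of the regions above, so it lies outside the cross-section (5.18 mm from the nearest boundary).

outside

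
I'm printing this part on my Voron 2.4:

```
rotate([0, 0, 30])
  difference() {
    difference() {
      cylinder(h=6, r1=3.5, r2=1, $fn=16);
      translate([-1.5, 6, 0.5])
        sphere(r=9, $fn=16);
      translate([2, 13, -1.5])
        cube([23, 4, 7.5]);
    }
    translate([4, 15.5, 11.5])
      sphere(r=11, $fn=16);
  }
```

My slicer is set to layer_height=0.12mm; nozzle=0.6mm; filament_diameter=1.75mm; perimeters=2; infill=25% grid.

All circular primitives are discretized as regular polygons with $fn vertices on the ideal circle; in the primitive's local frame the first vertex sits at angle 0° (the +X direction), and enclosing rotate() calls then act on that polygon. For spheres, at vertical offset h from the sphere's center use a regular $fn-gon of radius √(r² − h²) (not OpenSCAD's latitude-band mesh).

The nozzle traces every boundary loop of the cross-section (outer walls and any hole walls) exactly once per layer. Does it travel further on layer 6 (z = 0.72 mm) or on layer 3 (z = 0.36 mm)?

layer 3 (z = 0.36 mm)

Layer 6 (z = 0.72): the cone (r1=3.5→r2=1) has section circumradius 3.200 here — a regular 16-gon (perimeter = 2·16·3.200·sin(180°/16) = 19.98 mm); the r=9 sphere at (-1.5, 6) contributes a regular 16-gon of circumradius √(9²−0.22²) = 8.997 (perimeter = 2·16·8.997·sin(180°/16) = 56.17 mm); the cube at (2, 13) (footprint 23×4) is included at this height (perimeter 54.00 mm); Taking the first minus the rest: starting from the cone, the r=9 sphere at (-1.5, 6) partially overlaps it — only the 30.11 mm² overlap (of its 247.83 mm²) is removed, clipping the outline; the 23×4 cube at (2, 13) misses the remaining region (no effect) — boundary = 7.99 mm; the sphere at (4, 15.5): section is a regular 16-gon, circumradius = √(r²−h²) = √(11²−10.78²) = 2.189 (perimeter = 2·16·2.189·sin(180°/16) = 13.67 mm); After the difference (first − rest): starting from that combined region, the r=11 sphere at (4, 15.5) misses the remaining region (no effect) — boundary = 7.99 mm; (rotated 30° about Z; rotation is an isometry so areas/perimeters/island counts are preserved). So its perimeter = 7.99 mm. Layer 3 (z = 0.36): the cone contributes a regular 16-gon of circumradius 3.350 (interpolated between r1=3.5 and r2=1 at t=0.060) (perimeter = 2·16·3.350·sin(180°/16) = 20.91 mm); the sphere at (-1.5, 6): section is a regular 16-gon, circumradius = √(r²−h²) = √(9²−0.14²) = 8.999 (perimeter = 2·16·8.999·sin(180°/16) = 56.18 mm); the cube at (2, 13) is present — its section is the full 23×4 rectangle (perimeter 54.00 mm); Subtracting the remaining from the first: starting from the cone, the r=9 sphere at (-1.5, 6) partially overlaps it — only the 32.47 mm² overlap (of its 247.92 mm²) is removed, clipping the outline; the 23×4 cube at (2, 13) misses the remaining region (no effect) — boundary = 9.31 mm; the sphere at (4, 15.5) is not intersected at this z (|z−center|=11.140 > r=11); Subtracting the remaining from the first: none of the subtracted shapes is present at this height, so that combined region is unchanged — boundary = 9.31 mm; (rotated 30° about Z; rotation is an isometry so areas/perimeters/island counts are preserved). So its perimeter = 9.31 mm. Layer 3 is larger (9.31 vs 7.99 mm).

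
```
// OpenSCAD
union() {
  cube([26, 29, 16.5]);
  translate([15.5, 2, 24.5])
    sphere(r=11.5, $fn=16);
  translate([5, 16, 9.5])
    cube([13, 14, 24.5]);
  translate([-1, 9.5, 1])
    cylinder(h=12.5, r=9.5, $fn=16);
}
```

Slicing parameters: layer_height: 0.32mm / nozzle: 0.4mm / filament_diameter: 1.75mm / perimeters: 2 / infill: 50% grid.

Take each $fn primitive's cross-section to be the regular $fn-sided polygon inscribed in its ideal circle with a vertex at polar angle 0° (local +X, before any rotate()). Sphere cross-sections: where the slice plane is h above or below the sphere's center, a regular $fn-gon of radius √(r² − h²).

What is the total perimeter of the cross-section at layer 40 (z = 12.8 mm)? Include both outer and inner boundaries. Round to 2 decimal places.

125.09 mm

At z = 12.8 mm: the cube is present — its section is the full 26×29 rectangle (perimeter 110.00 mm); the sphere at (15.5, 2) does not reach this height (|z−center|=11.700 > r=11.5); the cube at (5, 16) is present — its section is the full 13×14 rectangle (perimeter 54.00 mm); the cylinder at (-1, 9.5): section is a regular 16-gon, circumradius r=9.5 (perimeter = 2·16·9.500·sin(180°/16) = 59.31 mm); Merging all regions: the regions partially overlap (shared area 288.35 mm²), so the edge portions inside another operand are dropped and the merged outline is re-measured after clipping — boundary = 125.09 mm. Overall, the cross-section is a single solid region. Total boundary length (outer) = 125.09 mm.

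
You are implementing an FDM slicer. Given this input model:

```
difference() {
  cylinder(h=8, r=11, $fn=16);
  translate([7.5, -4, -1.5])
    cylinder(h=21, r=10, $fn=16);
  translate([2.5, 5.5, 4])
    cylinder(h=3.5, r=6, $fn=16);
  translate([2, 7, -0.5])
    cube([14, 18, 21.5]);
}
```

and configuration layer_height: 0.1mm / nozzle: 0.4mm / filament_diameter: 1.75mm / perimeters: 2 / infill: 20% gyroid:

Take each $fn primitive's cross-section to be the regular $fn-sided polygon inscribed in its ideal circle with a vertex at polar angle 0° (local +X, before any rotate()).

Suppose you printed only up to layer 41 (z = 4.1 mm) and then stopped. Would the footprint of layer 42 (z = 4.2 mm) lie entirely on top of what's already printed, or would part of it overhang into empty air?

entirely on top

Compare the two slices. At z = 4.1: the r=11 cylinder gives a regular 16-gon of circumradius 11 (constant along its height) (area = (16/2)·11.000²·sin(360°/16) = 370.44 mm²); the r=10 cylinder at (7.5, -4) contributes a regular 16-gon of circumradius 10 (area = (16/2)·10.000²·sin(360°/16) = 306.15 mm²); the cylinder at (2.5, 5.5): section is a regular 16-gon, circumradius r=6 (area = (16/2)·6.000²·sin(360°/16) = 110.21 mm²); the cube at (2, 7) (footprint 14×18) is included at this height (area 252.00 mm²); Subtracting the remaining from the first: starting from the r=11 cylinder (370.44 mm²), the r=10 cylinder at (7.5, -4) partially overlaps it — only the 165.84 mm² overlap (of its 306.15 mm²) is removed, clipping the outline; the r=6 cylinder at (2.5, 5.5) partially overlaps it — only the 64.62 mm² overlap (of its 110.21 mm²) is removed, clipping the outline; the 14×18 cube at (2, 7) partially overlaps it — only the 0.01 mm² overlap (of its 252.00 mm²) is removed, clipping the outline — area = 139.96 mm². At z = 4.2: the cylinder: section is a regular 16-gon, circumradius r=11 (area = (16/2)·11.000²·sin(360°/16) = 370.44 mm²); the cylinder at (7.5, -4): section is a regular 16-gon, circumradius r=10 (area = (16/2)·10.000²·sin(360°/16) = 306.15 mm²); the cylinder at (2.5, 5.5): section is a regular 16-gon, circumradius r=6 (area = (16/2)·6.000²·sin(360°/16) = 110.21 mm²); the 14×18 cube at (2, 7) contributes its full rectangle (area 252.00 mm²); Subtracting the remaining from the first: starting from the r=11 cylinder (370.44 mm²), the r=10 cylinder at (7.5, -4) partially overlaps it — only the 165.84 mm² overlap (of its 306.15 mm²) is removed, clipping the outline; the r=6 cylinder at (2.5, 5.5) partially overlaps it — only the 64.62 mm² overlap (of its 110.21 mm²) is removed, clipping the outline; the 14×18 cube at (2, 7) partially overlaps it — only the 0.01 mm² overlap (of its 252.00 mm²) is removed, clipping the outline — area = 139.96 mm². Checking containment: the cross-section at z = 4.2 is a subset of the cross-section at z = 4.1.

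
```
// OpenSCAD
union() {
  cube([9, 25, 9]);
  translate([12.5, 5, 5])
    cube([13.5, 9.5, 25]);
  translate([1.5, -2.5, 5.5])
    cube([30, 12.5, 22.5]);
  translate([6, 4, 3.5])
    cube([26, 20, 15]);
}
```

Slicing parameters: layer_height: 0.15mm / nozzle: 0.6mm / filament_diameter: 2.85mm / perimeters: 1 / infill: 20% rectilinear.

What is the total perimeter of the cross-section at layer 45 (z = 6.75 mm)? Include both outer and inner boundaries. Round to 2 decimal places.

At z = 6.75 mm: the cube (footprint 9×25) is included at this height (perimeter 68.00 mm); the 13.5×9.5 cube at (12.5, 5) contributes its full rectangle (perimeter 46.00 mm); the cube at (1.5, -2.5) is present — its section is the full 30×12.5 rectangle (perimeter 85.00 mm); the cube at (6, 4) (footprint 26×20) is included at this height (perimeter 92.00 mm); Merging all regions: the regions partially overlap (shared area 398.25 mm²), so the edge portions inside another operand are dropped and the merged outline is re-measured after clipping — boundary = 119.00 mm. Overall, the cross-section is a single solid region. Total boundary length (outer) = 119.00 mm.

119.00 mm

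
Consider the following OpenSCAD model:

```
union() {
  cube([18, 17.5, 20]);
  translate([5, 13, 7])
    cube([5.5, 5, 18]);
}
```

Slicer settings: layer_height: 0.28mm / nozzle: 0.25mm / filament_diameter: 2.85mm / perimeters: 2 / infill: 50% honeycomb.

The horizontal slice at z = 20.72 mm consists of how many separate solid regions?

At z = 20.72 mm: the cube is absent (z outside [0, 20]); the cube at (5, 13) (footprint 5.5×5) is included at this height; Combining (union): only the 5.5×5 cube at (5, 13) is present, so the union is just that shape — 1 connected region. The result has 1 disconnected region.

1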